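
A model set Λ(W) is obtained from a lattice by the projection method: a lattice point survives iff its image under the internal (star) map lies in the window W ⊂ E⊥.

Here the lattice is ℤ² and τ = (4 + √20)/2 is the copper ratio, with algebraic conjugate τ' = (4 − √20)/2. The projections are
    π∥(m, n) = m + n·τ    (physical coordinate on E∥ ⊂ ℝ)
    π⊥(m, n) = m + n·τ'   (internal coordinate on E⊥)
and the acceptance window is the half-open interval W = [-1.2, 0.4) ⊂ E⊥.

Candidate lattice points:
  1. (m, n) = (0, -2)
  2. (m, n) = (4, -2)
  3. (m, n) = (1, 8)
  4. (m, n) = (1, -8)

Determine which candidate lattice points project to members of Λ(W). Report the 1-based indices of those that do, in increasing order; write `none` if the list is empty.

3

τ' = (4−√20)/2 ≈ -0.2361.
#1 (0,-2): internal coord 0 + (-2)·τ' = +0.4721; +0.4721 ∉ [-1.2, 0.4) → out
#2 (4,-2): internal coord 4 + (-2)·τ' = +4.4721; +4.4721 ∉ [-1.2, 0.4) → out
#3 (1,8): internal coord 1 + (8)·τ' = -0.8885; -0.8885 ∈ [-1.2, 0.4) → IN Λ
#4 (1,-8): internal coord 1 + (-8)·τ' = +2.8885; +2.8885 ∉ [-1.2, 0.4) → out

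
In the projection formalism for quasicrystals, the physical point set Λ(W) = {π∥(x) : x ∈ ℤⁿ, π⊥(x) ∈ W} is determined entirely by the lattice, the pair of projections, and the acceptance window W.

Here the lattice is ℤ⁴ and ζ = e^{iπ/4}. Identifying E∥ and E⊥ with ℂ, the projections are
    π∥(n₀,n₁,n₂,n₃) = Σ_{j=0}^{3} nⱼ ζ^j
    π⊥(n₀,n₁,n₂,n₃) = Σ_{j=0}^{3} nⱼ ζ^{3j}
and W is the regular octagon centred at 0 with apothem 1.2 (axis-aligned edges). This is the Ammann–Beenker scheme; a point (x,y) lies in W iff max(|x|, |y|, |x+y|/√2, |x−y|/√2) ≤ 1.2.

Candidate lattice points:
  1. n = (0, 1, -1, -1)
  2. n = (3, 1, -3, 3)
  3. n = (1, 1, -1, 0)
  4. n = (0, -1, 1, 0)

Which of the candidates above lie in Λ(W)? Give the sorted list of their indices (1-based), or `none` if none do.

With ζ = e^{iπ/4} the internal vectors are ζ^0,ζ^3,ζ^6,ζ^9.
#1 (0, 1, -1, -1): internal (-1.414214, 1.000000); octagon support 1.707107 vs apothem 1.2 → ∉ W
#2 (3, 1, -3, 3): internal (4.414214, 5.828427); octagon support 7.242641 vs apothem 1.2 → ∉ W
#3 (1, 1, -1, 0): internal (0.292893, 1.707107); octagon support 1.707107 vs apothem 1.2 → ∉ W
#4 (0, -1, 1, 0): internal (0.707107, -1.707107); octagon support 1.707107 vs apothem 1.2 → ∉ W

none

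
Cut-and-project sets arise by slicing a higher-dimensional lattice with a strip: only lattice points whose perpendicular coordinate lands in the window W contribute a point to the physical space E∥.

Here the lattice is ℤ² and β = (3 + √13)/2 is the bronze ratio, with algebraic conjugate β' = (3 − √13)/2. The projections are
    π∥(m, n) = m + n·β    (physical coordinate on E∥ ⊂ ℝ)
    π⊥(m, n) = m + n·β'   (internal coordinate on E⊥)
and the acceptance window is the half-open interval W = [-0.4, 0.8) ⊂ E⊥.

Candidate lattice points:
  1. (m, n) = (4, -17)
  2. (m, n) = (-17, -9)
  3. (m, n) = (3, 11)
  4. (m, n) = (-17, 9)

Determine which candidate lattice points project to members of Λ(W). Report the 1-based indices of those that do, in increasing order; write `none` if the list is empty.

Compute β' = (3−√13)/2 = -0.302776, so π⊥(m,n) = m -0.302776·n.
#1 (4,-17): internal coord 4 + (-17)·β' = +9.147186; +9.147186 ∉ [-0.4, 0.8) → out
#2 (-17,-9): internal coord -17 + (-9)·β' = -14.275019; -14.275019 ∉ [-0.4, 0.8) → out
#3 (3,11): internal coord 3 + (11)·β' = -0.330532; -0.330532 ∈ [-0.4, 0.8) → IN Λ
#4 (-17,9): internal coord -17 + (9)·β' = -19.724981; -19.724981 ∉ [-0.4, 0.8) → out

3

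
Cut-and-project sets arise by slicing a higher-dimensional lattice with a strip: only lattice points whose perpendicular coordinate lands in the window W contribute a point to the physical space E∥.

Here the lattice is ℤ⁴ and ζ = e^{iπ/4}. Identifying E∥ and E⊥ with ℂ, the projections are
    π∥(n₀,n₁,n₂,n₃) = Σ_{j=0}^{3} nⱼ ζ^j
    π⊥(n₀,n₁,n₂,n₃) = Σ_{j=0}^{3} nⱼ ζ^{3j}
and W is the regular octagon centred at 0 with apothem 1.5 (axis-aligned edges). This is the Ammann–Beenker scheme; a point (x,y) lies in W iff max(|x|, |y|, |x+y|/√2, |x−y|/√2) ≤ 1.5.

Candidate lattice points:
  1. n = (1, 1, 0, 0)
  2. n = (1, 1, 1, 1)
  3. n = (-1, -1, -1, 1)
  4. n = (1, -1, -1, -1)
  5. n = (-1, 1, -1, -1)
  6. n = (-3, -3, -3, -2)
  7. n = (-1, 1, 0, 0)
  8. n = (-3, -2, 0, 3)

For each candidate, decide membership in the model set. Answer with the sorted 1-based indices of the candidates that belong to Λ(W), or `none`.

π⊥(n) = n₀ + n₁ζ³ + n₂ζ⁶ + n₃ζ⁹ where ζ = e^{iπ/4}.
#1 (1, 1, 0, 0): internal (0.2929, 0.7071); octagon support 0.7071 vs apothem 1.5 → ∈ W
#2 (1, 1, 1, 1): internal (1.0000, 0.4142); octagon support 1.0000 vs apothem 1.5 → ∈ W
#3 (-1, -1, -1, 1): internal (0.4142, 1.0000); octagon support 1.0000 vs apothem 1.5 → ∈ W
#4 (1, -1, -1, -1): internal (1.0000, -0.4142); octagon support 1.0000 vs apothem 1.5 → ∈ W
#5 (-1, 1, -1, -1): internal (-2.4142, 1.0000); octagon support 2.4142 vs apothem 1.5 → ∉ W
#6 (-3, -3, -3, -2): internal (-2.2929, -0.5355); octagon support 2.2929 vs apothem 1.5 → ∉ W
#7 (-1, 1, 0, 0): internal (-1.7071, 0.7071); octagon support 1.7071 vs apothem 1.5 → ∉ W
#8 (-3, -2, 0, 3): internal (0.5355, 0.7071); octagon support 0.8787 vs apothem 1.5 → ∈ W

1, 2, 3, 4, 8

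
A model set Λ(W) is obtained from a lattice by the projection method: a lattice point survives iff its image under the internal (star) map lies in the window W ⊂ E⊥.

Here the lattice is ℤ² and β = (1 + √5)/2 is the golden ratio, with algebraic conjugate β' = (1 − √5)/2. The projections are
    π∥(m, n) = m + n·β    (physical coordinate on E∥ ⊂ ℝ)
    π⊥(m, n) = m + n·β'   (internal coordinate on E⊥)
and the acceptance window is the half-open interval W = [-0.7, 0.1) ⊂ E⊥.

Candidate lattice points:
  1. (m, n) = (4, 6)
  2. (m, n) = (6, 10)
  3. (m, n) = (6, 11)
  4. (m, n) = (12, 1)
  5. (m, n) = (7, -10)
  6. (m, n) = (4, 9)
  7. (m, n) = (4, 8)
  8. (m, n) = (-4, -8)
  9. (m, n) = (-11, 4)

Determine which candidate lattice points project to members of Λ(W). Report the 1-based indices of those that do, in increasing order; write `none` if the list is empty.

2

β' = (1−√5)/2 ≈ -0.6180.
[1] lift (4,6): star map gives 0.2918; window check -0.7 ≤ 0.2918 < 0.1 is false → out
[2] lift (6,10): star map gives -0.1803; window check -0.7 ≤ -0.1803 < 0.1 is true → IN Λ
[3] lift (6,11): star map gives -0.7984; window check -0.7 ≤ -0.7984 < 0.1 is false → out
[4] lift (12,1): star map gives 11.3820; window check -0.7 ≤ 11.3820 < 0.1 is false → out
[5] lift (7,-10): star map gives 13.1803; window check -0.7 ≤ 13.1803 < 0.1 is false → out
[6] lift (4,9): star map gives -1.5623; window check -0.7 ≤ -1.5623 < 0.1 is false → out
[7] lift (4,8): star map gives -0.9443; window check -0.7 ≤ -0.9443 < 0.1 is false → out
[8] lift (-4,-8): star map gives 0.9443; window check -0.7 ≤ 0.9443 < 0.1 is false → out
[9] lift (-11,4): star map gives -13.4721; window check -0.7 ≤ -13.4721 < 0.1 is false → out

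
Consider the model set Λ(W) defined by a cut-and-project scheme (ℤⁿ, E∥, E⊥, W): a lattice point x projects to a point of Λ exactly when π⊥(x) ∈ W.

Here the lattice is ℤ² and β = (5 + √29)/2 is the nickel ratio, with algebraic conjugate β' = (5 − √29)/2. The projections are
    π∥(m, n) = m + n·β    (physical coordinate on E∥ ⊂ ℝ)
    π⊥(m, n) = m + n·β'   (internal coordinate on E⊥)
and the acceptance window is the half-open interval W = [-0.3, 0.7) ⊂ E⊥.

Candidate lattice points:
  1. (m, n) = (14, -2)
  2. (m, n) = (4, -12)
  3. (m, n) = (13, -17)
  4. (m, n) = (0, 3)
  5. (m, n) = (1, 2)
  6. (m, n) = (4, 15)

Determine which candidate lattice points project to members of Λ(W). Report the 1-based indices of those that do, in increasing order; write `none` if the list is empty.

5

Numerically β ≈ 5.1926 and β' = −1/β ≈ -0.1926.
candidate 1: (m,n)=(14,-2) → π∥ = 14-2·β ≈ 3.6148, π⊥ = 14-2·β' ≈ 14.3852 ∉ [-0.3, 0.7) ⇒ out
candidate 2: (m,n)=(4,-12) → π∥ = 4-12·β ≈ -58.3110, π⊥ = 4-12·β' ≈ 6.3110 ∉ [-0.3, 0.7) ⇒ out
candidate 3: (m,n)=(13,-17) → π∥ = 13-17·β ≈ -75.2739, π⊥ = 13-17·β' ≈ 16.2739 ∉ [-0.3, 0.7) ⇒ out
candidate 4: (m,n)=(0,3) → π∥ = 0+3·β ≈ 15.5777, π⊥ = 0+3·β' ≈ -0.5777 ∉ [-0.3, 0.7) ⇒ out
candidate 5: (m,n)=(1,2) → π∥ = 1+2·β ≈ 11.3852, π⊥ = 1+2·β' ≈ 0.6148 ∈ [-0.3, 0.7) ⇒ IN Λ
candidate 6: (m,n)=(4,15) → π∥ = 4+15·β ≈ 81.8887, π⊥ = 4+15·β' ≈ 1.1113 ∉ [-0.3, 0.7) ⇒ out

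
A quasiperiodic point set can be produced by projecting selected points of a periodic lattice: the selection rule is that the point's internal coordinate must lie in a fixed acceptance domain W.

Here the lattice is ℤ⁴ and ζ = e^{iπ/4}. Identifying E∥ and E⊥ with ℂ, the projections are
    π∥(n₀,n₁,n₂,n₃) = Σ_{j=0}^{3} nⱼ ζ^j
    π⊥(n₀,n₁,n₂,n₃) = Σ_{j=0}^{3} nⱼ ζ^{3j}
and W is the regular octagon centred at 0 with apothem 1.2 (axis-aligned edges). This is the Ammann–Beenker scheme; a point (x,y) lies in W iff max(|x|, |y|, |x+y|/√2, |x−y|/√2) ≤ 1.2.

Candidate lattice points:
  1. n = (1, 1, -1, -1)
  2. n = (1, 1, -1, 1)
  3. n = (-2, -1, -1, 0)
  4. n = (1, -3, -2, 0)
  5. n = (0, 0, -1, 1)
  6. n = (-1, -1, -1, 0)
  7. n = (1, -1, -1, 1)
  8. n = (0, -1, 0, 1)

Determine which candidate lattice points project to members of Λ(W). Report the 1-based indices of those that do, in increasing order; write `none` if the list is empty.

1, 6

π⊥(n) = n₀ + n₁ζ³ + n₂ζ⁶ + n₃ζ⁹ where ζ = e^{iπ/4}.
candidate 1: n = (1, 1, -1, -1) → π⊥ ≈ (-0.414214, +1.000000); max(|x|,|y|,|x±y|/√2) = 1.000000 ≤ 1.2 ⇒ ∈ W
candidate 2: n = (1, 1, -1, 1) → π⊥ ≈ (+1.000000, +2.414214); max(|x|,|y|,|x±y|/√2) = 2.414214 > 1.2 ⇒ ∉ W
candidate 3: n = (-2, -1, -1, 0) → π⊥ ≈ (-1.292893, +0.292893); max(|x|,|y|,|x±y|/√2) = 1.292893 > 1.2 ⇒ ∉ W
candidate 4: n = (1, -3, -2, 0) → π⊥ ≈ (+3.121320, -0.121320); max(|x|,|y|,|x±y|/√2) = 3.121320 > 1.2 ⇒ ∉ W
candidate 5: n = (0, 0, -1, 1) → π⊥ ≈ (+0.707107, +1.707107); max(|x|,|y|,|x±y|/√2) = 1.707107 > 1.2 ⇒ ∉ W
candidate 6: n = (-1, -1, -1, 0) → π⊥ ≈ (-0.292893, +0.292893); max(|x|,|y|,|x±y|/√2) = 0.414214 ≤ 1.2 ⇒ ∈ W
candidate 7: n = (1, -1, -1, 1) → π⊥ ≈ (+2.414214, +1.000000); max(|x|,|y|,|x±y|/√2) = 2.414214 > 1.2 ⇒ ∉ W
candidate 8: n = (0, -1, 0, 1) → π⊥ ≈ (+1.414214, +0.000000); max(|x|,|y|,|x±y|/√2) = 1.414214 > 1.2 ⇒ ∉ W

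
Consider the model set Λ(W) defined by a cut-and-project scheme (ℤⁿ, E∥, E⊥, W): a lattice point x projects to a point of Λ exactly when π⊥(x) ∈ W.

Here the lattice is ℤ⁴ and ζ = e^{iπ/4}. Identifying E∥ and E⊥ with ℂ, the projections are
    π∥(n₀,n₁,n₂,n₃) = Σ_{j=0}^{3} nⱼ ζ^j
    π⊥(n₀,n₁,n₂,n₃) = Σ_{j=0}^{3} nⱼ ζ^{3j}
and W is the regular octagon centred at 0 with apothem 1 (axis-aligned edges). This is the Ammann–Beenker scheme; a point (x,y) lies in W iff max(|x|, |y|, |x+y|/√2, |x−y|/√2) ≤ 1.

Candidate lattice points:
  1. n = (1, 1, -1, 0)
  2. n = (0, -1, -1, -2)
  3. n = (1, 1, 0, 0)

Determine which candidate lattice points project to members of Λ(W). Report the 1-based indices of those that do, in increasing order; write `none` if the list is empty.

π⊥(n) = n₀ + n₁ζ³ + n₂ζ⁶ + n₃ζ⁹ where ζ = e^{iπ/4}.
#1 (1, 1, -1, 0): internal (0.292893, 1.707107); octagon support 1.707107 vs apothem 1 → ∉ W
#2 (0, -1, -1, -2): internal (-0.707107, -1.121320); octagon support 1.292893 vs apothem 1 → ∉ W
#3 (1, 1, 0, 0): internal (0.292893, 0.707107); octagon support 0.707107 vs apothem 1 → ∈ W

3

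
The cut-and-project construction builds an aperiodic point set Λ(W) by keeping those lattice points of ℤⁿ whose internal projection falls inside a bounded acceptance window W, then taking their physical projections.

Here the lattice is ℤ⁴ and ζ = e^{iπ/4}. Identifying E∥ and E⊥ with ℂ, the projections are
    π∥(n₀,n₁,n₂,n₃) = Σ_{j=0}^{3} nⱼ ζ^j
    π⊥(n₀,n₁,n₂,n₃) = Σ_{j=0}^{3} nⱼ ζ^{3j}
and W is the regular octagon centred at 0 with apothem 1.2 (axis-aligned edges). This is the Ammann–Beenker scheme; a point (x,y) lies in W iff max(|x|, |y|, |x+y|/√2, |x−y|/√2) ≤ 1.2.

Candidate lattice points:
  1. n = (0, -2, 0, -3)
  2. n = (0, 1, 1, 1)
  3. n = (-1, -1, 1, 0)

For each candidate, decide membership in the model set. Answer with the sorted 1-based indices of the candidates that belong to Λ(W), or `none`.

With ζ = e^{iπ/4} the internal vectors are ζ^0,ζ^3,ζ^6,ζ^9.
candidate 1: n = (0, -2, 0, -3) → π⊥ ≈ (-0.70711, -3.53553); max(|x|,|y|,|x±y|/√2) = 3.53553 > 1.2 ⇒ ∉ W
candidate 2: n = (0, 1, 1, 1) → π⊥ ≈ (+0.00000, +0.41421); max(|x|,|y|,|x±y|/√2) = 0.41421 ≤ 1.2 ⇒ ∈ W
candidate 3: n = (-1, -1, 1, 0) → π⊥ ≈ (-0.29289, -1.70711); max(|x|,|y|,|x±y|/√2) = 1.70711 > 1.2 ⇒ ∉ W

2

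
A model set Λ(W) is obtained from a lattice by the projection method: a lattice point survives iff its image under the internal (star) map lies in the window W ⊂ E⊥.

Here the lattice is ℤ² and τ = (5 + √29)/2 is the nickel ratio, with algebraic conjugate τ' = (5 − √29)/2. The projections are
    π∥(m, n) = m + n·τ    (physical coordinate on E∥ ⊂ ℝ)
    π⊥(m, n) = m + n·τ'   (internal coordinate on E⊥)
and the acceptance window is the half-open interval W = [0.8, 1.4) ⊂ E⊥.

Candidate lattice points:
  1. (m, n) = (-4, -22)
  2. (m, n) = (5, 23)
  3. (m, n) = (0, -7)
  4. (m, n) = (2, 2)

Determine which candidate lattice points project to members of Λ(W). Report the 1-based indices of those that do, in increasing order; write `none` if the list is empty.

3

Numerically τ ≈ 5.1926 and τ' = −1/τ ≈ -0.1926.
candidate 1: (m,n)=(-4,-22) → π∥ = -4-22·τ ≈ -118.2368, π⊥ = -4-22·τ' ≈ 0.2368 ∉ [0.8, 1.4) ⇒ out
candidate 2: (m,n)=(5,23) → π∥ = 5+23·τ ≈ 124.4294, π⊥ = 5+23·τ' ≈ 0.5706 ∉ [0.8, 1.4) ⇒ out
candidate 3: (m,n)=(0,-7) → π∥ = 0-7·τ ≈ -36.3481, π⊥ = 0-7·τ' ≈ 1.3481 ∈ [0.8, 1.4) ⇒ IN Λ
candidate 4: (m,n)=(2,2) → π∥ = 2+2·τ ≈ 12.3852, π⊥ = 2+2·τ' ≈ 1.6148 ∉ [0.8, 1.4) ⇒ out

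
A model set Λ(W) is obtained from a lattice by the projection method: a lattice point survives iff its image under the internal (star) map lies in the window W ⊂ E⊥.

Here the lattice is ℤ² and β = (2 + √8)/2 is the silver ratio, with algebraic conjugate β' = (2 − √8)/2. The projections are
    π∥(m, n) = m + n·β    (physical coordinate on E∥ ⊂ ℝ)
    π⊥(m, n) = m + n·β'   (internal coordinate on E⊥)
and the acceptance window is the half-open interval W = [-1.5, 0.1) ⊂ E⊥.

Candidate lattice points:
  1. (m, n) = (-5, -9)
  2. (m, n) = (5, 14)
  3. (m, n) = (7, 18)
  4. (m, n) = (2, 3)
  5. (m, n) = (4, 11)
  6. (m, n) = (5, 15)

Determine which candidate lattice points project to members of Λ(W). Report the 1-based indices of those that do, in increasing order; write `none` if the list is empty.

1, 2, 3, 5, 6

Numerically β ≈ 2.4142 and β' = −1/β ≈ -0.4142.
#1 (-5,-9): internal coord -5 + (-9)·β' = -1.2721; -1.2721 ∈ [-1.5, 0.1) → IN Λ
#2 (5,14): internal coord 5 + (14)·β' = -0.7990; -0.7990 ∈ [-1.5, 0.1) → IN Λ
#3 (7,18): internal coord 7 + (18)·β' = -0.4558; -0.4558 ∈ [-1.5, 0.1) → IN Λ
#4 (2,3): internal coord 2 + (3)·β' = +0.7574; +0.7574 ∉ [-1.5, 0.1) → out
#5 (4,11): internal coord 4 + (11)·β' = -0.5563; -0.5563 ∈ [-1.5, 0.1) → IN Λ
#6 (5,15): internal coord 5 + (15)·β' = -1.2132; -1.2132 ∈ [-1.5, 0.1) → IN Λ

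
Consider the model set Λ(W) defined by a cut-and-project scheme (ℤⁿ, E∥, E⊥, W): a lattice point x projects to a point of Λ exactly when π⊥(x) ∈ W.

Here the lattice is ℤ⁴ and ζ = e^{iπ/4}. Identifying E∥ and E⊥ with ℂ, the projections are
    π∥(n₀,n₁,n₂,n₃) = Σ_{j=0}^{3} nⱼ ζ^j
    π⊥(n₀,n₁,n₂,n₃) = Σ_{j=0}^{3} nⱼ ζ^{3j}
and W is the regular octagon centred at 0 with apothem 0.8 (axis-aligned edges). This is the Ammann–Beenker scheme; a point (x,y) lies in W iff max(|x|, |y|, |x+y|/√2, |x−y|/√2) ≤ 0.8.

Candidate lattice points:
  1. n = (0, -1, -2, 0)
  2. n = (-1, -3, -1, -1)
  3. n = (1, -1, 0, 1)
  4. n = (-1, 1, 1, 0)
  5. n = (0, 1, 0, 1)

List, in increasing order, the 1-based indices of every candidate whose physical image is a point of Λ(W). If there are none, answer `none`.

Internal map: ζ^{3j} for j=0..3 gives (1,0), (−√2/2,√2/2), (0,−1), (√2/2,√2/2).
#1 (0, -1, -2, 0): internal (0.7071, 1.2929); octagon support 1.4142 vs apothem 0.8 → ∉ W
#2 (-1, -3, -1, -1): internal (0.4142, -1.8284); octagon support 1.8284 vs apothem 0.8 → ∉ W
#3 (1, -1, 0, 1): internal (2.4142, 0.0000); octagon support 2.4142 vs apothem 0.8 → ∉ W
#4 (-1, 1, 1, 0): internal (-1.7071, -0.2929); octagon support 1.7071 vs apothem 0.8 → ∉ W
#5 (0, 1, 0, 1): internal (0.0000, 1.4142); octagon support 1.4142 vs apothem 0.8 → ∉ W

none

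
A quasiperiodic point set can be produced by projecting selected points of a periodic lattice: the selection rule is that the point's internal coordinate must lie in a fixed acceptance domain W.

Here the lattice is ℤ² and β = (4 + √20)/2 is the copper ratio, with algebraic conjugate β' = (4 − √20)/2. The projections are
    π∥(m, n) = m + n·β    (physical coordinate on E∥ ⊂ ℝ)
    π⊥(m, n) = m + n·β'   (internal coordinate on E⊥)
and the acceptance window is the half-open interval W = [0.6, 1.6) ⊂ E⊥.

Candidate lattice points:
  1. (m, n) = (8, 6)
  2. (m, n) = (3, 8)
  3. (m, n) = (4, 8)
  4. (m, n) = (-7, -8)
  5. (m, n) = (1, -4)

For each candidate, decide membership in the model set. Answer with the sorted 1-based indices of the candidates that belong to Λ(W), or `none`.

2

β' = (4−√20)/2 ≈ -0.23607.
candidate 1: (m,n)=(8,6) → π∥ = 8+6·β ≈ 33.41641, π⊥ = 8+6·β' ≈ 6.58359 ∉ [0.6, 1.6) ⇒ out
candidate 2: (m,n)=(3,8) → π∥ = 3+8·β ≈ 36.88854, π⊥ = 3+8·β' ≈ 1.11146 ∈ [0.6, 1.6) ⇒ IN Λ
candidate 3: (m,n)=(4,8) → π∥ = 4+8·β ≈ 37.88854, π⊥ = 4+8·β' ≈ 2.11146 ∉ [0.6, 1.6) ⇒ out
candidate 4: (m,n)=(-7,-8) → π∥ = -7-8·β ≈ -40.88854, π⊥ = -7-8·β' ≈ -5.11146 ∉ [0.6, 1.6) ⇒ out
candidate 5: (m,n)=(1,-4) → π∥ = 1-4·β ≈ -15.94427, π⊥ = 1-4·β' ≈ 1.94427 ∉ [0.6, 1.6) ⇒ out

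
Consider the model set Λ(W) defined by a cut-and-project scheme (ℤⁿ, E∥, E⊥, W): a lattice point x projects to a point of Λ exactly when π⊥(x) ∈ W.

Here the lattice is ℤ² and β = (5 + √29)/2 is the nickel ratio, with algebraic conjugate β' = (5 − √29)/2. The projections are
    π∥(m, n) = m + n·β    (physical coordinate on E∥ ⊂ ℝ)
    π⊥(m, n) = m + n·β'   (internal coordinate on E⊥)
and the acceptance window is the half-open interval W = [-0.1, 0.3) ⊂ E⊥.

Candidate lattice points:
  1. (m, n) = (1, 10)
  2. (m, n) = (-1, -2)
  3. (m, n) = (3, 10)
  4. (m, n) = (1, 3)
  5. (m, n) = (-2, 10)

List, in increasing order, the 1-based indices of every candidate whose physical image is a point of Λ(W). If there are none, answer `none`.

Numerically β ≈ 5.19258 and β' = −1/β ≈ -0.19258.
candidate 1: (m,n)=(1,10) → π∥ = 1+10·β ≈ 52.92582, π⊥ = 1+10·β' ≈ -0.92582 ∉ [-0.1, 0.3) ⇒ out
candidate 2: (m,n)=(-1,-2) → π∥ = -1-2·β ≈ -11.38516, π⊥ = -1-2·β' ≈ -0.61484 ∉ [-0.1, 0.3) ⇒ out
candidate 3: (m,n)=(3,10) → π∥ = 3+10·β ≈ 54.92582, π⊥ = 3+10·β' ≈ 1.07418 ∉ [-0.1, 0.3) ⇒ out
candidate 4: (m,n)=(1,3) → π∥ = 1+3·β ≈ 16.57775, π⊥ = 1+3·β' ≈ 0.42225 ∉ [-0.1, 0.3) ⇒ out
candidate 5: (m,n)=(-2,10) → π∥ = -2+10·β ≈ 49.92582, π⊥ = -2+10·β' ≈ -3.92582 ∉ [-0.1, 0.3) ⇒ out

none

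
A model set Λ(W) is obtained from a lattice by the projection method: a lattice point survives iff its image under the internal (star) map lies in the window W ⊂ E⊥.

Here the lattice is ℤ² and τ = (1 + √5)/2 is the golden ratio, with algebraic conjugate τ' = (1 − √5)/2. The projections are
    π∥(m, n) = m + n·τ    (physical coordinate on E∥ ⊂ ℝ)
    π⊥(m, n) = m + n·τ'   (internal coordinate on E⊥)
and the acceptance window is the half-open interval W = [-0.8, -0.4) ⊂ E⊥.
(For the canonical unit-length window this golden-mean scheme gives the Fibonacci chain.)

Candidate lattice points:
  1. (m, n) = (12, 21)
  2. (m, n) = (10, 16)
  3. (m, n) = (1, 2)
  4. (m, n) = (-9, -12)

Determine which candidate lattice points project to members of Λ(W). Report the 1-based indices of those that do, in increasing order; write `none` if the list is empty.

none

τ' = (1−√5)/2 ≈ -0.618034.
candidate 1: (m,n)=(12,21) → π∥ = 12+21·τ ≈ 45.978714, π⊥ = 12+21·τ' ≈ -0.978714 ∉ [-0.8, -0.4) ⇒ out
candidate 2: (m,n)=(10,16) → π∥ = 10+16·τ ≈ 35.888544, π⊥ = 10+16·τ' ≈ 0.111456 ∉ [-0.8, -0.4) ⇒ out
candidate 3: (m,n)=(1,2) → π∥ = 1+2·τ ≈ 4.236068, π⊥ = 1+2·τ' ≈ -0.236068 ∉ [-0.8, -0.4) ⇒ out
candidate 4: (m,n)=(-9,-12) → π∥ = -9-12·τ ≈ -28.416408, π⊥ = -9-12·τ' ≈ -1.583592 ∉ [-0.8, -0.4) ⇒ out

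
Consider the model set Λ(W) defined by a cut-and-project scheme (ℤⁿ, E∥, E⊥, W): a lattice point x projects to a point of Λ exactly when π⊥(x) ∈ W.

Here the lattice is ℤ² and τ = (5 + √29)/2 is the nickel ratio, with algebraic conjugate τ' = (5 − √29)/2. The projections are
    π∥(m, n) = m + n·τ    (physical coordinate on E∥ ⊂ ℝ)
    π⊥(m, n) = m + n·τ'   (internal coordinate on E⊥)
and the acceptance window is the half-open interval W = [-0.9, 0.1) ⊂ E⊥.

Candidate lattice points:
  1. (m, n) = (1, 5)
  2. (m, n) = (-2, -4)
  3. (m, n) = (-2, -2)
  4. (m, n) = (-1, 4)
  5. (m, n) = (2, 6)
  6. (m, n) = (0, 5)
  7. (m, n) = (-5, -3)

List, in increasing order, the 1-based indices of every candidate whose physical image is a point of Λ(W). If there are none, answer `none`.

1

Numerically τ ≈ 5.19258 and τ' = −1/τ ≈ -0.19258.
#1 (1,5): internal coord 1 + (5)·τ' = +0.03709; +0.03709 ∈ [-0.9, 0.1) → IN Λ
#2 (-2,-4): internal coord -2 + (-4)·τ' = -1.22967; -1.22967 ∉ [-0.9, 0.1) → out
#3 (-2,-2): internal coord -2 + (-2)·τ' = -1.61484; -1.61484 ∉ [-0.9, 0.1) → out
#4 (-1,4): internal coord -1 + (4)·τ' = -1.77033; -1.77033 ∉ [-0.9, 0.1) → out
#5 (2,6): internal coord 2 + (6)·τ' = +0.84451; +0.84451 ∉ [-0.9, 0.1) → out
#6 (0,5): internal coord 0 + (5)·τ' = -0.96291; -0.96291 ∉ [-0.9, 0.1) → out
#7 (-5,-3): internal coord -5 + (-3)·τ' = -4.42225; -4.42225 ∉ [-0.9, 0.1) → out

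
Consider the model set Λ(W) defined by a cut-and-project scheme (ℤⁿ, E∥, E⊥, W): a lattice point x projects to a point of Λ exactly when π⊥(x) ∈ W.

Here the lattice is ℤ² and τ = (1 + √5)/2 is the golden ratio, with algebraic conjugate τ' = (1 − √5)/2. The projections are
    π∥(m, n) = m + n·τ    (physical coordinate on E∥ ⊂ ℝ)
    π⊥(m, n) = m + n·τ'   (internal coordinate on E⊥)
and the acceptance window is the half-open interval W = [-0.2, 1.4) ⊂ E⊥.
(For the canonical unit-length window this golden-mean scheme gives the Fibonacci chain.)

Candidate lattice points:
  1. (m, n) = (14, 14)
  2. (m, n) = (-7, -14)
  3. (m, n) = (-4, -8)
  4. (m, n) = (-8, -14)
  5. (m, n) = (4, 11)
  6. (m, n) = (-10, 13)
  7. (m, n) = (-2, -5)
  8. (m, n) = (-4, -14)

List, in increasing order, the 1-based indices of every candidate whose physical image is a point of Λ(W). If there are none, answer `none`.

3, 4, 7

Compute τ' = (1−√5)/2 = -0.6180, so π⊥(m,n) = m -0.6180·n.
#1 (14,14): internal coord 14 + (14)·τ' = +5.3475; +5.3475 ∉ [-0.2, 1.4) → out
#2 (-7,-14): internal coord -7 + (-14)·τ' = +1.6525; +1.6525 ∉ [-0.2, 1.4) → out
#3 (-4,-8): internal coord -4 + (-8)·τ' = +0.9443; +0.9443 ∈ [-0.2, 1.4) → IN Λ
#4 (-8,-14): internal coord -8 + (-14)·τ' = +0.6525; +0.6525 ∈ [-0.2, 1.4) → IN Λ
#5 (4,11): internal coord 4 + (11)·τ' = -2.7984; -2.7984 ∉ [-0.2, 1.4) → out
#6 (-10,13): internal coord -10 + (13)·τ' = -18.0344; -18.0344 ∉ [-0.2, 1.4) → out
#7 (-2,-5): internal coord -2 + (-5)·τ' = +1.0902; +1.0902 ∈ [-0.2, 1.4) → IN Λ
#8 (-4,-14): internal coord -4 + (-14)·τ' = +4.6525; +4.6525 ∉ [-0.2, 1.4) → out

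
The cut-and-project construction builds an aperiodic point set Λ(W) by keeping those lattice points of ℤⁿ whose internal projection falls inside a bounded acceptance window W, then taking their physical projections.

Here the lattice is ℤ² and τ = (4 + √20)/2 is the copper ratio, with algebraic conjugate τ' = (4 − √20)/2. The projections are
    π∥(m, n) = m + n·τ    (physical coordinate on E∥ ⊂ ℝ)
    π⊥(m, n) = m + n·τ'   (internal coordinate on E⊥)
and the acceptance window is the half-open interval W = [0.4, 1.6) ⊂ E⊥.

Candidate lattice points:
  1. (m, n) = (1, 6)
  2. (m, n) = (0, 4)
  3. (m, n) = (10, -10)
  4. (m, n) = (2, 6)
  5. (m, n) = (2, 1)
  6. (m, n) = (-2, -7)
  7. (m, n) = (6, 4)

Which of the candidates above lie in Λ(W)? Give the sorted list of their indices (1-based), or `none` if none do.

τ' = (4−√20)/2 ≈ -0.236068.
#1 (1,6): internal coord 1 + (6)·τ' = -0.416408; -0.416408 ∉ [0.4, 1.6) → out
#2 (0,4): internal coord 0 + (4)·τ' = -0.944272; -0.944272 ∉ [0.4, 1.6) → out
#3 (10,-10): internal coord 10 + (-10)·τ' = +12.360680; +12.360680 ∉ [0.4, 1.6) → out
#4 (2,6): internal coord 2 + (6)·τ' = +0.583592; +0.583592 ∈ [0.4, 1.6) → IN Λ
#5 (2,1): internal coord 2 + (1)·τ' = +1.763932; +1.763932 ∉ [0.4, 1.6) → out
#6 (-2,-7): internal coord -2 + (-7)·τ' = -0.347524; -0.347524 ∉ [0.4, 1.6) → out
#7 (6,4): internal coord 6 + (4)·τ' = +5.055728; +5.055728 ∉ [0.4, 1.6) → out

4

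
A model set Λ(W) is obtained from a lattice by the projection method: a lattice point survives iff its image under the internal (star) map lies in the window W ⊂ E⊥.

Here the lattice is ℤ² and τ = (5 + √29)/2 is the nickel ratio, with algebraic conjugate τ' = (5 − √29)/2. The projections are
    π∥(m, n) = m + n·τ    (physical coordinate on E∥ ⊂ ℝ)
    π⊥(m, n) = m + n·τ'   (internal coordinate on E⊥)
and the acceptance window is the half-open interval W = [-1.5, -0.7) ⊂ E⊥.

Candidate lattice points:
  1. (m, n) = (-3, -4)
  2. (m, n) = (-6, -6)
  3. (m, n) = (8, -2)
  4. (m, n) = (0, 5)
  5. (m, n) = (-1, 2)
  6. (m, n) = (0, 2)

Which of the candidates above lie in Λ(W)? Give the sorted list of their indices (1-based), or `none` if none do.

4, 5

τ' = (5−√29)/2 ≈ -0.19258.
[1] lift (-3,-4): star map gives -2.22967; window check -1.5 ≤ -2.22967 < -0.7 is false → out
[2] lift (-6,-6): star map gives -4.84451; window check -1.5 ≤ -4.84451 < -0.7 is false → out
[3] lift (8,-2): star map gives 8.38516; window check -1.5 ≤ 8.38516 < -0.7 is false → out
[4] lift (0,5): star map gives -0.96291; window check -1.5 ≤ -0.96291 < -0.7 is true → IN Λ
[5] lift (-1,2): star map gives -1.38516; window check -1.5 ≤ -1.38516 < -0.7 is true → IN Λ
[6] lift (0,2): star map gives -0.38516; window check -1.5 ≤ -0.38516 < -0.7 is false → out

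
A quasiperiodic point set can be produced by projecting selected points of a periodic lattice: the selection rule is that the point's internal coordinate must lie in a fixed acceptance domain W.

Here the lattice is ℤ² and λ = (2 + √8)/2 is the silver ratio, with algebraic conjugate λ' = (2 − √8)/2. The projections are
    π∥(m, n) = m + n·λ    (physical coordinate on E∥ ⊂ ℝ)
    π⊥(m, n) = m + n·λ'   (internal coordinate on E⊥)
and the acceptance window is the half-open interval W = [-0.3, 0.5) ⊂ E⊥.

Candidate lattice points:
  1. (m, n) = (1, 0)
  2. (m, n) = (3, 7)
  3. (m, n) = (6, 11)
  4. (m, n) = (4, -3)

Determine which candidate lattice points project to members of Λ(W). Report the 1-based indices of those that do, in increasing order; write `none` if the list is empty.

Numerically λ ≈ 2.4142 and λ' = −1/λ ≈ -0.4142.
#1 (1,0): internal coord 1 + (0)·λ' = +1.0000; +1.0000 ∉ [-0.3, 0.5) → out
#2 (3,7): internal coord 3 + (7)·λ' = +0.1005; +0.1005 ∈ [-0.3, 0.5) → IN Λ
#3 (6,11): internal coord 6 + (11)·λ' = +1.4437; +1.4437 ∉ [-0.3, 0.5) → out
#4 (4,-3): internal coord 4 + (-3)·λ' = +5.2426; +5.2426 ∉ [-0.3, 0.5) → out

2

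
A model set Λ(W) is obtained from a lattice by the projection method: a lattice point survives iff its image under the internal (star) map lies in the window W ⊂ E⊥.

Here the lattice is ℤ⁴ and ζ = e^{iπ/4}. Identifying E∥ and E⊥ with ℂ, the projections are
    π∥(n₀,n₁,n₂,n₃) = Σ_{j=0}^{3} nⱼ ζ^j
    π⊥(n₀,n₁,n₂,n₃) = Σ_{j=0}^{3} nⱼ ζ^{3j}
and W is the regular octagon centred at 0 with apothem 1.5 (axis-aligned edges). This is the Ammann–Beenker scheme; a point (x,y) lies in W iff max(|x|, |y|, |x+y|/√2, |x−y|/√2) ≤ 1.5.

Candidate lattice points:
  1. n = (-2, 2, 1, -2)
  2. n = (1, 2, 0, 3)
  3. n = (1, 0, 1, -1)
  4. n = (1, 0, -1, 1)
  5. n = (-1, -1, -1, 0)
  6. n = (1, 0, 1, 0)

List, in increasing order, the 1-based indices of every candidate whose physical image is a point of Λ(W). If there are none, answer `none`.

5, 6

π⊥(n) = n₀ + n₁ζ³ + n₂ζ⁶ + n₃ζ⁹ where ζ = e^{iπ/4}.
#1 (-2, 2, 1, -2): internal (-4.82843, -1.00000); octagon support 4.82843 vs apothem 1.5 → ∉ W
#2 (1, 2, 0, 3): internal (1.70711, 3.53553); octagon support 3.70711 vs apothem 1.5 → ∉ W
#3 (1, 0, 1, -1): internal (0.29289, -1.70711); octagon support 1.70711 vs apothem 1.5 → ∉ W
#4 (1, 0, -1, 1): internal (1.70711, 1.70711); octagon support 2.41421 vs apothem 1.5 → ∉ W
#5 (-1, -1, -1, 0): internal (-0.29289, 0.29289); octagon support 0.41421 vs apothem 1.5 → ∈ W
#6 (1, 0, 1, 0): internal (1.00000, -1.00000); octagon support 1.41421 vs apothem 1.5 → ∈ W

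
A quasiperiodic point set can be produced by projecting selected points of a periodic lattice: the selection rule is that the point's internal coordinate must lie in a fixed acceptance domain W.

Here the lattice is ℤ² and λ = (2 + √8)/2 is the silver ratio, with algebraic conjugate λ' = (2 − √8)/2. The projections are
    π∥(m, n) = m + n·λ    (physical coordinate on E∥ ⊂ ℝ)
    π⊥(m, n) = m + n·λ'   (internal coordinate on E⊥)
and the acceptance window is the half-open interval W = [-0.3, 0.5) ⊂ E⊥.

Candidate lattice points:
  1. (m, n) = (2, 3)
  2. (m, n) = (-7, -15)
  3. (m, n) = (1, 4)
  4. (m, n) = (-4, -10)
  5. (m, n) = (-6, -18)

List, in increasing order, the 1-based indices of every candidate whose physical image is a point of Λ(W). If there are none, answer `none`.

4

Compute λ' = (2−√8)/2 = -0.41421, so π⊥(m,n) = m -0.41421·n.
[1] lift (2,3): star map gives 0.75736; window check -0.3 ≤ 0.75736 < 0.5 is false → out
[2] lift (-7,-15): star map gives -0.78680; window check -0.3 ≤ -0.78680 < 0.5 is false → out
[3] lift (1,4): star map gives -0.65685; window check -0.3 ≤ -0.65685 < 0.5 is false → out
[4] lift (-4,-10): star map gives 0.14214; window check -0.3 ≤ 0.14214 < 0.5 is true → IN Λ
[5] lift (-6,-18): star map gives 1.45584; window check -0.3 ≤ 1.45584 < 0.5 is false → out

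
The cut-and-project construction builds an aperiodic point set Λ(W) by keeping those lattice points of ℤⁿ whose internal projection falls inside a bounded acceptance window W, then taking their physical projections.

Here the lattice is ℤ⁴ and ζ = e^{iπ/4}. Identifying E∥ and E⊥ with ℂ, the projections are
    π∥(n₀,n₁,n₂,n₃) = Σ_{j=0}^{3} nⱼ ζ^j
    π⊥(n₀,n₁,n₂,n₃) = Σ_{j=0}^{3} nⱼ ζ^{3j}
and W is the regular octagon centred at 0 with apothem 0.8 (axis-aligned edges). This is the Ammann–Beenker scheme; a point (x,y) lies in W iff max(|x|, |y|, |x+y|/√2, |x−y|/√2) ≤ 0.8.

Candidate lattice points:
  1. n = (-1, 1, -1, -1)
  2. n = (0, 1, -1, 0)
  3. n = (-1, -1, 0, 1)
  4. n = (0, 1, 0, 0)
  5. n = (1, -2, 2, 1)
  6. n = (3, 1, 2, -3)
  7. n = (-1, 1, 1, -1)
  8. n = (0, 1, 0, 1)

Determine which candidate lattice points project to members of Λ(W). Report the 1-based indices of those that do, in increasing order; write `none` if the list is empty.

Internal map: ζ^{3j} for j=0..3 gives (1,0), (−√2/2,√2/2), (0,−1), (√2/2,√2/2).
#1 (-1, 1, -1, -1): internal (-2.41421, 1.00000); octagon support 2.41421 vs apothem 0.8 → ∉ W
#2 (0, 1, -1, 0): internal (-0.70711, 1.70711); octagon support 1.70711 vs apothem 0.8 → ∉ W
#3 (-1, -1, 0, 1): internal (0.41421, 0.00000); octagon support 0.41421 vs apothem 0.8 → ∈ W
#4 (0, 1, 0, 0): internal (-0.70711, 0.70711); octagon support 1.00000 vs apothem 0.8 → ∉ W
#5 (1, -2, 2, 1): internal (3.12132, -2.70711); octagon support 4.12132 vs apothem 0.8 → ∉ W
#6 (3, 1, 2, -3): internal (0.17157, -3.41421); octagon support 3.41421 vs apothem 0.8 → ∉ W
#7 (-1, 1, 1, -1): internal (-2.41421, -1.00000); octagon support 2.41421 vs apothem 0.8 → ∉ W
#8 (0, 1, 0, 1): internal (0.00000, 1.41421); octagon support 1.41421 vs apothem 0.8 → ∉ W

3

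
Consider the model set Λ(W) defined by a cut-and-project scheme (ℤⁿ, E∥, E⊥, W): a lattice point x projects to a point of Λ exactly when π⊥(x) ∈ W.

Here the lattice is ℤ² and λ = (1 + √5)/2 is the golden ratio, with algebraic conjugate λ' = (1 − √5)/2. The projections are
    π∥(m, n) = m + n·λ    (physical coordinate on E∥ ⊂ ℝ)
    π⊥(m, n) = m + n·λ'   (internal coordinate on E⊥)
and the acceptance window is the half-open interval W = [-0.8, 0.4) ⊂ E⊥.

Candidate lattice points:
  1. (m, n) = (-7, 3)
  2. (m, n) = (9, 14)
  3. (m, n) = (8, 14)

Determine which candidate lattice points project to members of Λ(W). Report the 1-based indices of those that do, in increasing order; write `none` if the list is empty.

2, 3

Numerically λ ≈ 1.6180 and λ' = −1/λ ≈ -0.6180.
#1 (-7,3): internal coord -7 + (3)·λ' = -8.8541; -8.8541 ∉ [-0.8, 0.4) → out
#2 (9,14): internal coord 9 + (14)·λ' = +0.3475; +0.3475 ∈ [-0.8, 0.4) → IN Λ
#3 (8,14): internal coord 8 + (14)·λ' = -0.6525; -0.6525 ∈ [-0.8, 0.4) → IN Λ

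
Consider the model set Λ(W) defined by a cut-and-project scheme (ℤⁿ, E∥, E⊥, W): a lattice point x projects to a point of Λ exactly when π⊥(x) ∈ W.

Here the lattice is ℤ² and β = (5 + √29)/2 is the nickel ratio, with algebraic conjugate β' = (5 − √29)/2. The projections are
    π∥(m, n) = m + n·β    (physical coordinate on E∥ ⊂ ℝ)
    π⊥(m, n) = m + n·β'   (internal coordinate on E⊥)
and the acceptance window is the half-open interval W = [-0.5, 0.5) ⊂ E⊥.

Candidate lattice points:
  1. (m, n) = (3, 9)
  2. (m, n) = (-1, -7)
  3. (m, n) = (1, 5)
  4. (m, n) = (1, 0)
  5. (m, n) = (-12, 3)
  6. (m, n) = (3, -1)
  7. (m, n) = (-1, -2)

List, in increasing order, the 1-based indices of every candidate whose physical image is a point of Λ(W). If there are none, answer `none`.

β' = (5−√29)/2 ≈ -0.19258.
candidate 1: (m,n)=(3,9) → π∥ = 3+9·β ≈ 49.73324, π⊥ = 3+9·β' ≈ 1.26676 ∉ [-0.5, 0.5) ⇒ out
candidate 2: (m,n)=(-1,-7) → π∥ = -1-7·β ≈ -37.34808, π⊥ = -1-7·β' ≈ 0.34808 ∈ [-0.5, 0.5) ⇒ IN Λ
candidate 3: (m,n)=(1,5) → π∥ = 1+5·β ≈ 26.96291, π⊥ = 1+5·β' ≈ 0.03709 ∈ [-0.5, 0.5) ⇒ IN Λ
candidate 4: (m,n)=(1,0) → π∥ = 1+0·β ≈ 1.00000, π⊥ = 1+0·β' ≈ 1.00000 ∉ [-0.5, 0.5) ⇒ out
candidate 5: (m,n)=(-12,3) → π∥ = -12+3·β ≈ 3.57775, π⊥ = -12+3·β' ≈ -12.57775 ∉ [-0.5, 0.5) ⇒ out
candidate 6: (m,n)=(3,-1) → π∥ = 3-1·β ≈ -2.19258, π⊥ = 3-1·β' ≈ 3.19258 ∉ [-0.5, 0.5) ⇒ out
candidate 7: (m,n)=(-1,-2) → π∥ = -1-2·β ≈ -11.38516, π⊥ = -1-2·β' ≈ -0.61484 ∉ [-0.5, 0.5) ⇒ out

2, 3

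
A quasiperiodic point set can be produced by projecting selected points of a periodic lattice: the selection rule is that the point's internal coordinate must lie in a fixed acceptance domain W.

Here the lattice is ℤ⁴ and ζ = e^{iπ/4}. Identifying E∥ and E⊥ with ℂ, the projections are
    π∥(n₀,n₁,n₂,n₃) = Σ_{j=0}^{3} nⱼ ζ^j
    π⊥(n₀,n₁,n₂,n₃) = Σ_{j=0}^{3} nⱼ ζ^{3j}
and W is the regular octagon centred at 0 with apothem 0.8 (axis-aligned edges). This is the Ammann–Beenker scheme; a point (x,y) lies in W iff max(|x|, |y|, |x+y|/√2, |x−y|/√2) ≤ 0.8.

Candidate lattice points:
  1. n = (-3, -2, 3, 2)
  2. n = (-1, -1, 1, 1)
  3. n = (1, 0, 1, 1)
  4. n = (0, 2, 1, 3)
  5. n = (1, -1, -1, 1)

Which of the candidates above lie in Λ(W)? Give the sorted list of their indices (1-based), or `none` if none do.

With ζ = e^{iπ/4} the internal vectors are ζ^0,ζ^3,ζ^6,ζ^9.
#1 (-3, -2, 3, 2): internal (-0.1716, -3.0000); octagon support 3.0000 vs apothem 0.8 → ∉ W
#2 (-1, -1, 1, 1): internal (0.4142, -1.0000); octagon support 1.0000 vs apothem 0.8 → ∉ W
#3 (1, 0, 1, 1): internal (1.7071, -0.2929); octagon support 1.7071 vs apothem 0.8 → ∉ W
#4 (0, 2, 1, 3): internal (0.7071, 2.5355); octagon support 2.5355 vs apothem 0.8 → ∉ W
#5 (1, -1, -1, 1): internal (2.4142, 1.0000); octagon support 2.4142 vs apothem 0.8 → ∉ W

none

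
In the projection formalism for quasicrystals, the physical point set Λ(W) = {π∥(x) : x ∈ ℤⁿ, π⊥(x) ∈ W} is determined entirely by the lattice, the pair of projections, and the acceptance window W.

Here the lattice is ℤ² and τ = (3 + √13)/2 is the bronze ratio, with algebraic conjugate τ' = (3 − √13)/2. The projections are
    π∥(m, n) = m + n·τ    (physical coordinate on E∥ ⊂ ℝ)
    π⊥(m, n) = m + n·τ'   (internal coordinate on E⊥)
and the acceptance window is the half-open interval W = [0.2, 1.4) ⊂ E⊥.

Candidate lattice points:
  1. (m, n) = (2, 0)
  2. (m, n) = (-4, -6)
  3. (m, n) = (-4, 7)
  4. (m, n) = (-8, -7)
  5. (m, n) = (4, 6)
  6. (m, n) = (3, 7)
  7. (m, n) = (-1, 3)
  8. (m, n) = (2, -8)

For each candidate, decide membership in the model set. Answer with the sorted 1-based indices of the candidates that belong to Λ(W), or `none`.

Compute τ' = (3−√13)/2 = -0.30278, so π⊥(m,n) = m -0.30278·n.
[1] lift (2,0): star map gives 2.00000; window check 0.2 ≤ 2.00000 < 1.4 is false → out
[2] lift (-4,-6): star map gives -2.18335; window check 0.2 ≤ -2.18335 < 1.4 is false → out
[3] lift (-4,7): star map gives -6.11943; window check 0.2 ≤ -6.11943 < 1.4 is false → out
[4] lift (-8,-7): star map gives -5.88057; window check 0.2 ≤ -5.88057 < 1.4 is false → out
[5] lift (4,6): star map gives 2.18335; window check 0.2 ≤ 2.18335 < 1.4 is false → out
[6] lift (3,7): star map gives 0.88057; window check 0.2 ≤ 0.88057 < 1.4 is true → IN Λ
[7] lift (-1,3): star map gives -1.90833; window check 0.2 ≤ -1.90833 < 1.4 is false → out
[8] lift (2,-8): star map gives 4.42221; window check 0.2 ≤ 4.42221 < 1.4 is false → out

6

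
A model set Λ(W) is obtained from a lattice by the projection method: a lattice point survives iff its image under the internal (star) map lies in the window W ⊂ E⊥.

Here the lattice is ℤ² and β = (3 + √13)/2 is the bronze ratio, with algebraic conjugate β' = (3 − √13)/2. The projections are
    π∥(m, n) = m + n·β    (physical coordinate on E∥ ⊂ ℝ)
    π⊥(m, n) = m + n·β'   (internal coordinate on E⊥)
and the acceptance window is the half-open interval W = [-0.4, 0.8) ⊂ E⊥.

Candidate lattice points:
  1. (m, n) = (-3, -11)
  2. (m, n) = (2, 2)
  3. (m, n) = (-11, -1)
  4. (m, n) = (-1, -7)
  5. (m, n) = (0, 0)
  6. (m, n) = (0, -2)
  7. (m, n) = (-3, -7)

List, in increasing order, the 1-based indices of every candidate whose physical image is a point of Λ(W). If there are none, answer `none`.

1, 5, 6

Numerically β ≈ 3.302776 and β' = −1/β ≈ -0.302776.
[1] lift (-3,-11): star map gives 0.330532; window check -0.4 ≤ 0.330532 < 0.8 is true → IN Λ
[2] lift (2,2): star map gives 1.394449; window check -0.4 ≤ 1.394449 < 0.8 is false → out
[3] lift (-11,-1): star map gives -10.697224; window check -0.4 ≤ -10.697224 < 0.8 is false → out
[4] lift (-1,-7): star map gives 1.119429; window check -0.4 ≤ 1.119429 < 0.8 is false → out
[5] lift (0,0): star map gives 0.000000; window check -0.4 ≤ 0.000000 < 0.8 is true → IN Λ
[6] lift (0,-2): star map gives 0.605551; window check -0.4 ≤ 0.605551 < 0.8 is true → IN Λ
[7] lift (-3,-7): star map gives -0.880571; window check -0.4 ≤ -0.880571 < 0.8 is false → out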